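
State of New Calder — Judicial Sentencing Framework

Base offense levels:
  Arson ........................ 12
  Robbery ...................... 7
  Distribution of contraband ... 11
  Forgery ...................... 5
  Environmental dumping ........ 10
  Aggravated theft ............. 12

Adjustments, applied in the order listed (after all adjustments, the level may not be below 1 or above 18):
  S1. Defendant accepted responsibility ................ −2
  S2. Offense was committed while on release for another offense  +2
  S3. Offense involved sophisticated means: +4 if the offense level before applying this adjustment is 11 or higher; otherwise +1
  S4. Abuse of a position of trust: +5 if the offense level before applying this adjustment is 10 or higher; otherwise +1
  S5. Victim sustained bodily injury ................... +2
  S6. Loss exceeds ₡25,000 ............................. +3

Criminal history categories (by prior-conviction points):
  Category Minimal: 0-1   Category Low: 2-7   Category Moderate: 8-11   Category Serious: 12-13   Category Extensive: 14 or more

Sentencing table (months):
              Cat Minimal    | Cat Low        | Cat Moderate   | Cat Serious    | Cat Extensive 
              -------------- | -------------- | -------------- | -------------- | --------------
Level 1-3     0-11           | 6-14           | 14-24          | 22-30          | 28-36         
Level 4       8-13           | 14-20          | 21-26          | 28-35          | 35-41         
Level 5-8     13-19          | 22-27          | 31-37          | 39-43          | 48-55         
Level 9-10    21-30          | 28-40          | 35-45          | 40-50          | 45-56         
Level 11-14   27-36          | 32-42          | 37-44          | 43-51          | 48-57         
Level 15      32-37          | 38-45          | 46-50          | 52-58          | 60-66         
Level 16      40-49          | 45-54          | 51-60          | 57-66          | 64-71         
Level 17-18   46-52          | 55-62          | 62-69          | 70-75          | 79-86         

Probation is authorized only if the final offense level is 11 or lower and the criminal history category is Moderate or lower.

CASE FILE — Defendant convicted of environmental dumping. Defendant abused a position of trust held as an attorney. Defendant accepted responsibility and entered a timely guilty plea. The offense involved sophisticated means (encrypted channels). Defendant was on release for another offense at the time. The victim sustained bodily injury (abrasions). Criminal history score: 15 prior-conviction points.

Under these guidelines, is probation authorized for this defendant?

No

Base offense level for environmental dumping: 10.
S1 applies: 10 − 2 = 8.
S2 applies: 8 + 2 = 10.
S3 applies (level before this adjustment is 10 < 11, so +1): 10 + 1 = 11.
S4 applies (level before this adjustment is 11 ≥ 10, so +5): 11 + 5 = 16.
S5 applies: 16 + 2 = 18.
S6 does not apply.
Final offense level: 18.
Criminal history: 15 prior points → Category Extensive (14+).
Level 18 falls in the 17-18 band.
Grid: Level 17-18 × Category Extensive = 79-86 months.
Probation check: level 18 > 11 and category Extensive > Moderate → not eligible.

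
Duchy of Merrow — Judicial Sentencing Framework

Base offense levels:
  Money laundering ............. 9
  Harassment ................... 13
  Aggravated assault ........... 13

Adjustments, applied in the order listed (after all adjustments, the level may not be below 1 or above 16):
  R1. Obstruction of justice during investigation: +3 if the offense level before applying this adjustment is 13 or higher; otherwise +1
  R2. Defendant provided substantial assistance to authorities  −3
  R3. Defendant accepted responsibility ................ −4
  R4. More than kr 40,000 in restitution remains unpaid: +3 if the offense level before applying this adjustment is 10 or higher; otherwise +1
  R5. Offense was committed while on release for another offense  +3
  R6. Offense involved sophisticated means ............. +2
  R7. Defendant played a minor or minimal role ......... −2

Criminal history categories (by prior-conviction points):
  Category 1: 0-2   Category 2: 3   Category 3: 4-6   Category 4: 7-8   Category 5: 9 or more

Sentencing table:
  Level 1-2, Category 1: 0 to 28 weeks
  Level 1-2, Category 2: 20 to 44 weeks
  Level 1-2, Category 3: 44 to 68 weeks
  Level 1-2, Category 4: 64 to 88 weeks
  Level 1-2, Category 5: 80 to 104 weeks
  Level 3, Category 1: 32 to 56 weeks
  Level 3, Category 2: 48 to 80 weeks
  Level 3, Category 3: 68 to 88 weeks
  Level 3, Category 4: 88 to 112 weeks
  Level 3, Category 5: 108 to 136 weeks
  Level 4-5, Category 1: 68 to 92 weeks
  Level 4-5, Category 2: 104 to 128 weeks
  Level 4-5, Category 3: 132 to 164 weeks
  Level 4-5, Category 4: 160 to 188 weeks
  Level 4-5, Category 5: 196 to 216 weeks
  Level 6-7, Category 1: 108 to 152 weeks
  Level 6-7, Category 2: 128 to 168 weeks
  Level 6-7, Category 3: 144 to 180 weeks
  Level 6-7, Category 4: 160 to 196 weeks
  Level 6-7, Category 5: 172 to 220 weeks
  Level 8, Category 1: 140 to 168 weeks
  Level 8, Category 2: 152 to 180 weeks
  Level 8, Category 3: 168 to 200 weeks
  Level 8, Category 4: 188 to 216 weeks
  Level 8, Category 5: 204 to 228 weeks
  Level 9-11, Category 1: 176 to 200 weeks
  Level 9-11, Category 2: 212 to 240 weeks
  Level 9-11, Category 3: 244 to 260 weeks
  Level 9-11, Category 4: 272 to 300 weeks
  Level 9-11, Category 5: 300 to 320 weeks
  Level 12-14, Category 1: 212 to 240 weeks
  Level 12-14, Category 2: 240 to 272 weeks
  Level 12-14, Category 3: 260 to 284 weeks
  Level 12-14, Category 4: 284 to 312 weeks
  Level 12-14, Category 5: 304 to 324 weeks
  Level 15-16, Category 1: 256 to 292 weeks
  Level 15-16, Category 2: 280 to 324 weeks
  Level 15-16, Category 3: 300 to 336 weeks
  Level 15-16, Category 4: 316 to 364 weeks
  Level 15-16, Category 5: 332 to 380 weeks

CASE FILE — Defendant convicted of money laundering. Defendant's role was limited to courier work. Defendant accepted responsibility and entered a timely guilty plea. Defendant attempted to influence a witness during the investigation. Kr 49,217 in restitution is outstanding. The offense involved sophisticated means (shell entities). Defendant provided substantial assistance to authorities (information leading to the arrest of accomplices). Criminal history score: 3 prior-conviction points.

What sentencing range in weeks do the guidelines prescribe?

Base offense level for money laundering: 9.
R1 applies (level before this adjustment is 9 < 13, so +1): 9 + 1 = 10.
R2 applies: 10 − 3 = 7.
R3 applies: 7 − 4 = 3.
R4 applies (level before this adjustment is 3 < 10, so +1): 3 + 1 = 4.
R6 applies: 4 + 2 = 6.
R7 applies: 6 − 2 = 4.
Final offense level: 4.
Criminal history: 3 prior points → Category 2 (3).
Level 4 falls in the 4-5 band.
Grid: Level 4-5 × Category 2 = 104-128 weeks.

104-128 weeks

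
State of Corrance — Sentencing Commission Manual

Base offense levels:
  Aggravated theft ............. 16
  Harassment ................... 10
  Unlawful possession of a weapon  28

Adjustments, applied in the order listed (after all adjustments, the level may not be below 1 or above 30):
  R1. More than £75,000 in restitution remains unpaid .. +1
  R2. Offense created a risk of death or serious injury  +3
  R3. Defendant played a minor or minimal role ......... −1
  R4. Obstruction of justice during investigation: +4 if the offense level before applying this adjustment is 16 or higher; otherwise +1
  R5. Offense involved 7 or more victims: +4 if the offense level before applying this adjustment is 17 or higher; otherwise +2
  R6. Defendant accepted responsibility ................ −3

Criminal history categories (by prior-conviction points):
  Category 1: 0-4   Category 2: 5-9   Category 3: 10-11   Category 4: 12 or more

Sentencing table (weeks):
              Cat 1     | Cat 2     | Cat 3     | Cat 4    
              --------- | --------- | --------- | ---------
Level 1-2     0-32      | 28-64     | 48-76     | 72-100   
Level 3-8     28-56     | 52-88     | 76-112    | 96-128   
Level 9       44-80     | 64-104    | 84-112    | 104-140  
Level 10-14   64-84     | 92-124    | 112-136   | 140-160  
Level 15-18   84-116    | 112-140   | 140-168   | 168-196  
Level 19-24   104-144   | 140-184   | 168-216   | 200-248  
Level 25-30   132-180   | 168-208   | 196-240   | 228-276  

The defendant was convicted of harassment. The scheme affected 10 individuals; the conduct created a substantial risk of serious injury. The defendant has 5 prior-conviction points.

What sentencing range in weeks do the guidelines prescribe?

112-140 weeks

Base offense level for harassment: 10.
R2 applies: 10 + 3 = 13.
R3 does not apply.
R4 does not apply.
R5 applies (level before this adjustment is 13 < 17, so +2): 13 + 2 = 15.
Final offense level: 15.
Criminal history: 5 prior points → Category 2 (5-9).
Level 15 falls in the 15-18 band.
Grid: Level 15-18 × Category 2 = 112-140 weeks.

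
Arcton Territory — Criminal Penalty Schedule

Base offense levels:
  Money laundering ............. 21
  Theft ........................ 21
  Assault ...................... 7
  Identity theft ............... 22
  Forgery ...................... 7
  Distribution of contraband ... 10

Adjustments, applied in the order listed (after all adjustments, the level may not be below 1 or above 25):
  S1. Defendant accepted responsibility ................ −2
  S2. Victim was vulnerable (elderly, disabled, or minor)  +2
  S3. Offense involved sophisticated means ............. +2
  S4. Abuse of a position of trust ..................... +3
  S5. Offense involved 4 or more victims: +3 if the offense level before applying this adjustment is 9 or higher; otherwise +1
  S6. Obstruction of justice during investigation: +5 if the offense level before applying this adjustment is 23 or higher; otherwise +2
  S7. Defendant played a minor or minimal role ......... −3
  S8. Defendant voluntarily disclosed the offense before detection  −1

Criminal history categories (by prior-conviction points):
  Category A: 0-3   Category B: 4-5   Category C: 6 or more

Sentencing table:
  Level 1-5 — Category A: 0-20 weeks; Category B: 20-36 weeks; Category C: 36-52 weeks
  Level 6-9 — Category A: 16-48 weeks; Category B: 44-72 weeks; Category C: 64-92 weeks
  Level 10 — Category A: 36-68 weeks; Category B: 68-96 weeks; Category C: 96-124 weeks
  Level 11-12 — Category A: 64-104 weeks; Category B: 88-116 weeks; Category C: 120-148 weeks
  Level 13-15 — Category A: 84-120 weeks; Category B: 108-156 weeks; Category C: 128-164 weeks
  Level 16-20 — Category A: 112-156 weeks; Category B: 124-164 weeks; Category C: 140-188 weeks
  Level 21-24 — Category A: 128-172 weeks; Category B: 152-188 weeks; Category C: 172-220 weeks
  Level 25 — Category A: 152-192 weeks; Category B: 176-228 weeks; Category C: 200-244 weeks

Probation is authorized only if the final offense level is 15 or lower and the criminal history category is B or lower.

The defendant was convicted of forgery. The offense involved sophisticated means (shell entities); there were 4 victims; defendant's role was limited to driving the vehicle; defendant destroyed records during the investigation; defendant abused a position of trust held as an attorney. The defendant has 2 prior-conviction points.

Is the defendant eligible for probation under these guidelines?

Base offense level for forgery: 7.
S3 applies: 7 + 2 = 9.
S4 applies: 9 + 3 = 12.
S5 applies (level before this adjustment is 12 ≥ 9, so +3): 12 + 3 = 15.
S6 applies (level before this adjustment is 15 < 23, so +2): 15 + 2 = 17.
S7 applies: 17 − 3 = 14.
Final offense level: 14.
Criminal history: 2 prior points → Category A (0-3).
Level 14 falls in the 13-15 band.
Grid: Level 13-15 × Category A = 84-120 weeks.
Probation check: level 14 ≤ 15 and category A ≤ B → eligible.

Yes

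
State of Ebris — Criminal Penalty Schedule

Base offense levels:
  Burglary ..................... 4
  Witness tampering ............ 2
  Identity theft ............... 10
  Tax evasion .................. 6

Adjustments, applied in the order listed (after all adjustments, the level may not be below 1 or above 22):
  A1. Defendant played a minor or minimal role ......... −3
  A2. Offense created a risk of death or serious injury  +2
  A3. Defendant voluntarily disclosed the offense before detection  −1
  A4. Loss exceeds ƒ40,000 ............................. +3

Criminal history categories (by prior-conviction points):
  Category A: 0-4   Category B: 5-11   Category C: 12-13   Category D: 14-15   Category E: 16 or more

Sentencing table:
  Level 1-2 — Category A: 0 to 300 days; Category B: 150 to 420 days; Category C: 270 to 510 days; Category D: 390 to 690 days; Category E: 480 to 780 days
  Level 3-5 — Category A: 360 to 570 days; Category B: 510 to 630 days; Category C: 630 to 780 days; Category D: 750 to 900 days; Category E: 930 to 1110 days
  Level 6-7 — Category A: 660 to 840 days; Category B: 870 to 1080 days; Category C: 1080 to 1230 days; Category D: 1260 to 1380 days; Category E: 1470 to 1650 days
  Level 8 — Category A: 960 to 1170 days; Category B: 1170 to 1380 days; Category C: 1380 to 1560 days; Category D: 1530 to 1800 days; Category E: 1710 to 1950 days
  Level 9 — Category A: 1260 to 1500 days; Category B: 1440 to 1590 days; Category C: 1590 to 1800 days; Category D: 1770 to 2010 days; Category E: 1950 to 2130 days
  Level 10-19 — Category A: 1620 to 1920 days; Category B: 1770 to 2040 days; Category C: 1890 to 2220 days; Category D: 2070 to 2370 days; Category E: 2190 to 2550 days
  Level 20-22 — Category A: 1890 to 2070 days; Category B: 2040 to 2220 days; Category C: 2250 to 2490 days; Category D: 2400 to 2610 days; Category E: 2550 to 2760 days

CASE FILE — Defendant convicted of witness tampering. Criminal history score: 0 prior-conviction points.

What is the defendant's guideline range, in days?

Base offense level for witness tampering: 2.
Final offense level: 2.
Criminal history: 0 prior points → Category A (0-4).
Level 2 falls in the 1-2 band.
Grid: Level 1-2 × Category A = 0-300 days.

0-300 days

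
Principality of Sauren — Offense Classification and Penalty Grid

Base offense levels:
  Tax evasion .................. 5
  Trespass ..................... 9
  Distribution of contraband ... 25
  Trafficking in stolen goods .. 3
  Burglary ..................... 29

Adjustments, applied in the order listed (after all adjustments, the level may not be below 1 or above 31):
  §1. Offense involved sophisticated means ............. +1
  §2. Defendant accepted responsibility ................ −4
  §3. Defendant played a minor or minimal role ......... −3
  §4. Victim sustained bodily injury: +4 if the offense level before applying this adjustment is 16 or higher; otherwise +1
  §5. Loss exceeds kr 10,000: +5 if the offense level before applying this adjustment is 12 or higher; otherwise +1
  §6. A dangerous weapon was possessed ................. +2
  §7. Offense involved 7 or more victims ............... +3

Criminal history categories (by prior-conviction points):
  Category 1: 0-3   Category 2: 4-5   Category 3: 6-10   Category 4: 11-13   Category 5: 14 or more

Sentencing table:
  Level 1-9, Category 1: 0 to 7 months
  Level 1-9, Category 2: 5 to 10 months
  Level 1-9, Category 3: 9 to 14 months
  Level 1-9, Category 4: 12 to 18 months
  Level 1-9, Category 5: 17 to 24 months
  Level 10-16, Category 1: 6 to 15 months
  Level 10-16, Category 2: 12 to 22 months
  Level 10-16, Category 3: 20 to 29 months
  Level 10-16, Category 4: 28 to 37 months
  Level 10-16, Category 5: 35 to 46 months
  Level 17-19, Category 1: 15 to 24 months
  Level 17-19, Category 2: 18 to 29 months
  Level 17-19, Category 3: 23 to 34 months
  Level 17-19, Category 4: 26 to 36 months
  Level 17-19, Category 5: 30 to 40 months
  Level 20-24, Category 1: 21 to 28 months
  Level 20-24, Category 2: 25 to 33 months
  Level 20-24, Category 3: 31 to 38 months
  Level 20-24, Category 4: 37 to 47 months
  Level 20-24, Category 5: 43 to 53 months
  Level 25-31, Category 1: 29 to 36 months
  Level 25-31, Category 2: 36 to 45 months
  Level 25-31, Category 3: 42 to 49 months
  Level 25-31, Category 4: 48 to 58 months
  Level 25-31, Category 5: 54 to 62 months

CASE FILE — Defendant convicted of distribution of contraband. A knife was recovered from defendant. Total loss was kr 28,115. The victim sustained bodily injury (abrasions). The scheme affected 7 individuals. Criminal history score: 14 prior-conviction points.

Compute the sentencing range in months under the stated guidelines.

54-62 months

Base offense level for distribution of contraband: 25.
§2 does not apply.
§3 does not apply.
§4 applies (level before this adjustment is 25 ≥ 16, so +4): 25 + 4 = 29.
§5 applies (level before this adjustment is 29 ≥ 12, so +5): 29 + 5 = 34.
§6 applies: 34 + 2 = 36.
§7 applies: 36 + 3 = 39.
Level 39 exceeds the maximum of 31; capped at 31.
Final offense level: 31.
Criminal history: 14 prior points → Category 5 (14+).
Level 31 falls in the 25-31 band.
Grid: Level 25-31 × Category 5 = 54-62 months.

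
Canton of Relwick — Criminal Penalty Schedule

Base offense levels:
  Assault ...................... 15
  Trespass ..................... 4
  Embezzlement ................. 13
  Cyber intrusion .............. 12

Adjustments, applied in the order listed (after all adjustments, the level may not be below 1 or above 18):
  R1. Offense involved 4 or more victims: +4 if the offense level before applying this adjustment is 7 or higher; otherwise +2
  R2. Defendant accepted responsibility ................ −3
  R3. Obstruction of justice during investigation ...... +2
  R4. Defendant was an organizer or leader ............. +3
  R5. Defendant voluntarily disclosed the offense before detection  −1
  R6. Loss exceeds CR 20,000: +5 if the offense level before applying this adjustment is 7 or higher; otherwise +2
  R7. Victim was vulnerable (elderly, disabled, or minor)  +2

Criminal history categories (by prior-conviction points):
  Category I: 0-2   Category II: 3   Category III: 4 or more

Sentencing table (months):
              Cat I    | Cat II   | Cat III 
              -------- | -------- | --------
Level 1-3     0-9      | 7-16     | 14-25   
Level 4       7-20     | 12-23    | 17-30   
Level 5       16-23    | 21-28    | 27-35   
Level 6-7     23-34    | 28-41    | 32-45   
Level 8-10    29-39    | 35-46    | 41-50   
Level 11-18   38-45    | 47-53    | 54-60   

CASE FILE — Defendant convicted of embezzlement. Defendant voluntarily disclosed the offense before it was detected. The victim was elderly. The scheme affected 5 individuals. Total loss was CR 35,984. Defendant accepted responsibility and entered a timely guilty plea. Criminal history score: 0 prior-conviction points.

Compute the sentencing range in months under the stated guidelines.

38-45 months

Base offense level for embezzlement: 13.
R1 applies (level before this adjustment is 13 ≥ 7, so +4): 13 + 4 = 17.
R2 applies: 17 − 3 = 14.
R5 applies: 14 − 1 = 13.
R6 applies (level before this adjustment is 13 ≥ 7, so +5): 13 + 5 = 18.
R7 applies: 18 + 2 = 20.
Level 20 exceeds the maximum of 18; capped at 18.
Final offense level: 18.
Criminal history: 0 prior points → Category I (0-2).
Level 18 falls in the 11-18 band.
Grid: Level 11-18 × Category I = 38-45 months.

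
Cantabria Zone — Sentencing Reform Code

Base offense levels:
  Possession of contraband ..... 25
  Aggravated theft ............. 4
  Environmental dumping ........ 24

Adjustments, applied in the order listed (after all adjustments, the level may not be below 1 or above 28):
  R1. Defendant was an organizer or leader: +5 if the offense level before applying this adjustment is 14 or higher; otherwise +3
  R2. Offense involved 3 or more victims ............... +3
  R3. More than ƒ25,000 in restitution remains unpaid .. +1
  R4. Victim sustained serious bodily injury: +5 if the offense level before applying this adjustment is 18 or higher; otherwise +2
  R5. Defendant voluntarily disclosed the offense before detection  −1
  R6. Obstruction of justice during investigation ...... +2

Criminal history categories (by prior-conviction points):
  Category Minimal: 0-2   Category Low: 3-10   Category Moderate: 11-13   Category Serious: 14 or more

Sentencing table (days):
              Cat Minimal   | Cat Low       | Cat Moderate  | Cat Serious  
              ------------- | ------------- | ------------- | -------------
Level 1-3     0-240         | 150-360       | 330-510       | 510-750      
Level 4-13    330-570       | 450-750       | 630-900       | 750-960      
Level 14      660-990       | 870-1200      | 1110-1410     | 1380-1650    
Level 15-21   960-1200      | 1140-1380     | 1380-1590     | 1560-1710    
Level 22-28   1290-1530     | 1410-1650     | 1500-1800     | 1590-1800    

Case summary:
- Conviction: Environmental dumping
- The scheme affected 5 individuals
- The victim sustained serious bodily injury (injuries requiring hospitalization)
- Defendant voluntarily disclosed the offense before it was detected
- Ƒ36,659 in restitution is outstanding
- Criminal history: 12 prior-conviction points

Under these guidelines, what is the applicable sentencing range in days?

1500-1800 days

Base offense level for environmental dumping: 24.
R2 applies: 24 + 3 = 27.
R3 applies: 27 + 1 = 28.
R4 applies (level before this adjustment is 28 ≥ 18, so +5): 28 + 5 = 33.
R5 applies: 33 − 1 = 32.
R6 does not apply.
Level 32 exceeds the maximum of 28; capped at 28.
Final offense level: 28.
Criminal history: 12 prior points → Category Moderate (11-13).
Level 28 falls in the 22-28 band.
Grid: Level 22-28 × Category Moderate = 1500-1800 days.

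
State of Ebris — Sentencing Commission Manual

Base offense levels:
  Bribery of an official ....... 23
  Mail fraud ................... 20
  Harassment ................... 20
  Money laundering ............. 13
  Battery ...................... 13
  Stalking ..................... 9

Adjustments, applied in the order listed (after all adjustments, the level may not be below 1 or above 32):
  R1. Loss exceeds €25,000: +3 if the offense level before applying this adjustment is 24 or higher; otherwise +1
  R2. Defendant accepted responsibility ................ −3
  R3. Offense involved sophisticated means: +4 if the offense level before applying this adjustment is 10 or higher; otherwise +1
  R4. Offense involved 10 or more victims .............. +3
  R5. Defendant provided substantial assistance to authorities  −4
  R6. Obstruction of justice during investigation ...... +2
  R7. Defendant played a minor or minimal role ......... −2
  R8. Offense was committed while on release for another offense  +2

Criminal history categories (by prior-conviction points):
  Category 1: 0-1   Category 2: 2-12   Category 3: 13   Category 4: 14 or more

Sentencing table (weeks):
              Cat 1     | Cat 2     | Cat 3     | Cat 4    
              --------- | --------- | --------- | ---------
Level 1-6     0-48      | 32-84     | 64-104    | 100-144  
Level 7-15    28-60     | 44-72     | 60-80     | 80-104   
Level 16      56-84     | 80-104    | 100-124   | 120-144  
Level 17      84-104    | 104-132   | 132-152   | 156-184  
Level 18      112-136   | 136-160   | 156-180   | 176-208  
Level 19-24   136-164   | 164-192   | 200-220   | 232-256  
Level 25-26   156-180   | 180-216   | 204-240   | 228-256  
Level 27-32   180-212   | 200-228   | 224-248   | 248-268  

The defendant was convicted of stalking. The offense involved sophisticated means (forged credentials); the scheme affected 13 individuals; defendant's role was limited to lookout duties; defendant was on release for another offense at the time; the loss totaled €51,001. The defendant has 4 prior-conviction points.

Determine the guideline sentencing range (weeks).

Base offense level for stalking: 9.
R1 applies (level before this adjustment is 9 < 24, so +1): 9 + 1 = 10.
R2 does not apply.
R3 applies (level before this adjustment is 10 ≥ 10, so +4): 10 + 4 = 14.
R4 applies: 14 + 3 = 17.
R5 does not apply.
R6 does not apply.
R7 applies: 17 − 2 = 15.
R8 applies: 15 + 2 = 17.
Final offense level: 17.
Criminal history: 4 prior points → Category 2 (2-12).
Level 17 falls in the 17 band.
Grid: Level 17 × Category 2 = 104-132 weeks.

104-132 weeks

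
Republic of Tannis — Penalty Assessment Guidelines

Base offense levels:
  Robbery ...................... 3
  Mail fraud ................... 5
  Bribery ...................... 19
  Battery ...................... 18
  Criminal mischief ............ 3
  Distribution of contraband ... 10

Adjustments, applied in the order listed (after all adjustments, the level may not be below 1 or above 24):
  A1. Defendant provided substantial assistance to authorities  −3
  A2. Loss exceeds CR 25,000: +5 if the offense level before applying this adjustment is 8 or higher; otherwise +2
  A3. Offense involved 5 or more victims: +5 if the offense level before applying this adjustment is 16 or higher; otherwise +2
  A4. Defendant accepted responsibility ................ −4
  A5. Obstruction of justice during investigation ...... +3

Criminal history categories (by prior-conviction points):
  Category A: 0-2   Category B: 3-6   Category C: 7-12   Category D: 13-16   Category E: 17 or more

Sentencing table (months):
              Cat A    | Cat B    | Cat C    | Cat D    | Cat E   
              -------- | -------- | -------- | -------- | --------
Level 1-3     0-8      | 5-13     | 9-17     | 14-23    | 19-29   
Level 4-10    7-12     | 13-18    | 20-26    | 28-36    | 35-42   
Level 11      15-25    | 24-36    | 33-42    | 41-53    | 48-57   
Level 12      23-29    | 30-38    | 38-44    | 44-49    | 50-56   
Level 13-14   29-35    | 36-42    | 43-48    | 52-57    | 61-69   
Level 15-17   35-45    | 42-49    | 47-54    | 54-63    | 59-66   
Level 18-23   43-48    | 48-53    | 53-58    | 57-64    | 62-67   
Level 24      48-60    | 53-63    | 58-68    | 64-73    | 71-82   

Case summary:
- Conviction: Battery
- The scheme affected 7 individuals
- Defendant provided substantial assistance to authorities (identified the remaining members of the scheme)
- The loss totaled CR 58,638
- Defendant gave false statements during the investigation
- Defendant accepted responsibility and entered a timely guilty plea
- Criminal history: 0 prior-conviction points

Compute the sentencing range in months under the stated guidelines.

Base offense level for battery: 18.
A1 applies: 18 − 3 = 15.
A2 applies (level before this adjustment is 15 ≥ 8, so +5): 15 + 5 = 20.
A3 applies (level before this adjustment is 20 ≥ 16, so +5): 20 + 5 = 25.
A4 applies: 25 − 4 = 21.
A5 applies: 21 + 3 = 24.
Final offense level: 24.
Criminal history: 0 prior points → Category A (0-2).
Level 24 falls in the 24 band.
Grid: Level 24 × Category A = 48-60 months.

48-60 months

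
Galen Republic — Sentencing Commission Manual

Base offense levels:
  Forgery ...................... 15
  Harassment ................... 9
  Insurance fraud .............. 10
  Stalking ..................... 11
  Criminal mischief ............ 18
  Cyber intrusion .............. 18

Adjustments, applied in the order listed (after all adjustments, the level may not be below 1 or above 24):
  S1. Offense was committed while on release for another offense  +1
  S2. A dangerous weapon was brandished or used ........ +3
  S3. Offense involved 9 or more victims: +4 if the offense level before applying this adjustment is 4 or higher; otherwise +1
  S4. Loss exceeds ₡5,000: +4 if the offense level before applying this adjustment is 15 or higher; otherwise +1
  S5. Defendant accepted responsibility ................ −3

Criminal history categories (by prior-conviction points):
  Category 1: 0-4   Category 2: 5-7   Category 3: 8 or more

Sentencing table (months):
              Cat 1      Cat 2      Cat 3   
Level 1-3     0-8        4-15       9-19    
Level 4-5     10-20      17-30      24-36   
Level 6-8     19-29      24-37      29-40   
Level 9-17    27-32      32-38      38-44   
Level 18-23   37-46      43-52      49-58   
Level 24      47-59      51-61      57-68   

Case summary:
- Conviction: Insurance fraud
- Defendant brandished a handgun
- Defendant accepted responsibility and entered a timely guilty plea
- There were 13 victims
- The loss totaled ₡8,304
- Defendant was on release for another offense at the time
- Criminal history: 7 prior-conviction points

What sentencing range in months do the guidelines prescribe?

Base offense level for insurance fraud: 10.
S1 applies: 10 + 1 = 11.
S2 applies: 11 + 3 = 14.
S3 applies (level before this adjustment is 14 ≥ 4, so +4): 14 + 4 = 18.
S4 applies (level before this adjustment is 18 ≥ 15, so +4): 18 + 4 = 22.
S5 applies: 22 − 3 = 19.
Final offense level: 19.
Criminal history: 7 prior points → Category 2 (5-7).
Level 19 falls in the 18-23 band.
Grid: Level 18-23 × Category 2 = 43-52 months.

43-52 months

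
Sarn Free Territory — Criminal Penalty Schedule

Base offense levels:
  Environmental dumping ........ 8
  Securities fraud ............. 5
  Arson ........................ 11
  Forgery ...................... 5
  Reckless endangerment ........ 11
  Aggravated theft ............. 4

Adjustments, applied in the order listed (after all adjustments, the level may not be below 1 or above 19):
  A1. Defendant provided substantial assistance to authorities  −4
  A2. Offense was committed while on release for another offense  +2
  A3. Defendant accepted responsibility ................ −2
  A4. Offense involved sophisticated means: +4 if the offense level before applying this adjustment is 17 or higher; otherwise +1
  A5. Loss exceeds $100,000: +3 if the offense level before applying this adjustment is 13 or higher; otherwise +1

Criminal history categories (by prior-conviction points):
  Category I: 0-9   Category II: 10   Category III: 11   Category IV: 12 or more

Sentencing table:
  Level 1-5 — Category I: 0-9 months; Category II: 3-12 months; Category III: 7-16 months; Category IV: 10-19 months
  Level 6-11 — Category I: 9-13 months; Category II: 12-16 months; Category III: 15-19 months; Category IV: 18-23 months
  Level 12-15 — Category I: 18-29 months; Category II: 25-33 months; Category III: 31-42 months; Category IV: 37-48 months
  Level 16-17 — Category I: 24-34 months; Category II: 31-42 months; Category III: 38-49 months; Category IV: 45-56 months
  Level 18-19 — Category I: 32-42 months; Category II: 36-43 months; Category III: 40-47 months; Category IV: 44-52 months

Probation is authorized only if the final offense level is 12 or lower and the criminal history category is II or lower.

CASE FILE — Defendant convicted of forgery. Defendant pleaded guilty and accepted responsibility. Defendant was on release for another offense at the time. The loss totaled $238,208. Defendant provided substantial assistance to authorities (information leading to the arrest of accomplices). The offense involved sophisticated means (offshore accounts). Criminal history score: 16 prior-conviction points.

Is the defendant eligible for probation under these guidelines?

No

Base offense level for forgery: 5.
A1 applies: 5 − 4 = 1.
A2 applies: 1 + 2 = 3.
A3 applies: 3 − 2 = 1.
A4 applies (level before this adjustment is 1 < 17, so +1): 1 + 1 = 2.
A5 applies (level before this adjustment is 2 < 13, so +1): 2 + 1 = 3.
Final offense level: 3.
Criminal history: 16 prior points → Category IV (12+).
Level 3 falls in the 1-5 band.
Grid: Level 1-5 × Category IV = 10-19 months.
Probation check: level 3 ≤ 12 and category IV > II → not eligible.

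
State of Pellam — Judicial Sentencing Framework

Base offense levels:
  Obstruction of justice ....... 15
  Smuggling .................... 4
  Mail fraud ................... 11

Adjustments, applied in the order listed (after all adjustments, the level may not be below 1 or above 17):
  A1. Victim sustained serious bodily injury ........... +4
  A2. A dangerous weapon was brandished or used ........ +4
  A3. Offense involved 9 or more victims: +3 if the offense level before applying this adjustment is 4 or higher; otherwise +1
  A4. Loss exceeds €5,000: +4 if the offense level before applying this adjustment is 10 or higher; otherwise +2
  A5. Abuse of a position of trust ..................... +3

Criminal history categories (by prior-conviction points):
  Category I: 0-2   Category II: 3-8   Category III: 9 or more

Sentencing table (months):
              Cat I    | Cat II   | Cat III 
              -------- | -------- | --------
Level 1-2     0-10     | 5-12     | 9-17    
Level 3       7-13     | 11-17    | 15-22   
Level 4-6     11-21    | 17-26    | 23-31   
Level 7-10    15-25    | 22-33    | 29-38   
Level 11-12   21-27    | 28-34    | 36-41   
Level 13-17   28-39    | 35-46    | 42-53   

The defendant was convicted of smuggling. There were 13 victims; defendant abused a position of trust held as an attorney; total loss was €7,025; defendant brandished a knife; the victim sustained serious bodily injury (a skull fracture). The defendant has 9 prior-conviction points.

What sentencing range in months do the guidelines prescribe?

Base offense level for smuggling: 4.
A1 applies: 4 + 4 = 8.
A2 applies: 8 + 4 = 12.
A3 applies (level before this adjustment is 12 ≥ 4, so +3): 12 + 3 = 15.
A4 applies (level before this adjustment is 15 ≥ 10, so +4): 15 + 4 = 19.
A5 applies: 19 + 3 = 22.
Level 22 exceeds the maximum of 17; capped at 17.
Final offense level: 17.
Criminal history: 9 prior points → Category III (9+).
Level 17 falls in the 13-17 band.
Grid: Level 13-17 × Category III = 42-53 months.

42-53 months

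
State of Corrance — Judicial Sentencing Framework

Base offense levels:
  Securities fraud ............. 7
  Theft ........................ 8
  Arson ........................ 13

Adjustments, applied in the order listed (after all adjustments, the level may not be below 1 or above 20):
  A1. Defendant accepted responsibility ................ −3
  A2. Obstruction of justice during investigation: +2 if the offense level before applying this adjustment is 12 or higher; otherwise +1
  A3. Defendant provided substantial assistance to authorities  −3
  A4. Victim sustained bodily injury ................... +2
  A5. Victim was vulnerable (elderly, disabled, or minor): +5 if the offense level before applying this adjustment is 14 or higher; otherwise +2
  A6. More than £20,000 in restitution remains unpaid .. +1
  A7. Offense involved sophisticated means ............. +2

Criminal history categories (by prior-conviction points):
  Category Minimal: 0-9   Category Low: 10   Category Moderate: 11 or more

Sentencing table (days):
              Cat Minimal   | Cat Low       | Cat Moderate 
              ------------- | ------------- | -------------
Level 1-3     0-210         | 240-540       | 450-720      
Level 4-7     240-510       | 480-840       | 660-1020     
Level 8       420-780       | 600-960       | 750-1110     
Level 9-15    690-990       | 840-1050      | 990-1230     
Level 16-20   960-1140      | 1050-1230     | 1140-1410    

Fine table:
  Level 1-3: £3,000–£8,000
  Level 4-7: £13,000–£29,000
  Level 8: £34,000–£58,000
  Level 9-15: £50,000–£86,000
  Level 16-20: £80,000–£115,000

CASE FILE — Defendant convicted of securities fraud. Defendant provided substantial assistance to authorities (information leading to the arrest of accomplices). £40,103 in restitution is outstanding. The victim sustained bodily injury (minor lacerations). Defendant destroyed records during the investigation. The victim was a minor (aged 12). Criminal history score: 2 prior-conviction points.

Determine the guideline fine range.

£50,000–£86,000

Base offense level for securities fraud: 7.
A1 does not apply.
A2 applies (level before this adjustment is 7 < 12, so +1): 7 + 1 = 8.
A3 applies: 8 − 3 = 5.
A4 applies: 5 + 2 = 7.
A5 applies (level before this adjustment is 7 < 14, so +2): 7 + 2 = 9.
A6 applies: 9 + 1 = 10.
Final offense level: 10.
Level 10 falls in the 9-15 band.
Fine table: Level 9-15 → £50,000–£86,000.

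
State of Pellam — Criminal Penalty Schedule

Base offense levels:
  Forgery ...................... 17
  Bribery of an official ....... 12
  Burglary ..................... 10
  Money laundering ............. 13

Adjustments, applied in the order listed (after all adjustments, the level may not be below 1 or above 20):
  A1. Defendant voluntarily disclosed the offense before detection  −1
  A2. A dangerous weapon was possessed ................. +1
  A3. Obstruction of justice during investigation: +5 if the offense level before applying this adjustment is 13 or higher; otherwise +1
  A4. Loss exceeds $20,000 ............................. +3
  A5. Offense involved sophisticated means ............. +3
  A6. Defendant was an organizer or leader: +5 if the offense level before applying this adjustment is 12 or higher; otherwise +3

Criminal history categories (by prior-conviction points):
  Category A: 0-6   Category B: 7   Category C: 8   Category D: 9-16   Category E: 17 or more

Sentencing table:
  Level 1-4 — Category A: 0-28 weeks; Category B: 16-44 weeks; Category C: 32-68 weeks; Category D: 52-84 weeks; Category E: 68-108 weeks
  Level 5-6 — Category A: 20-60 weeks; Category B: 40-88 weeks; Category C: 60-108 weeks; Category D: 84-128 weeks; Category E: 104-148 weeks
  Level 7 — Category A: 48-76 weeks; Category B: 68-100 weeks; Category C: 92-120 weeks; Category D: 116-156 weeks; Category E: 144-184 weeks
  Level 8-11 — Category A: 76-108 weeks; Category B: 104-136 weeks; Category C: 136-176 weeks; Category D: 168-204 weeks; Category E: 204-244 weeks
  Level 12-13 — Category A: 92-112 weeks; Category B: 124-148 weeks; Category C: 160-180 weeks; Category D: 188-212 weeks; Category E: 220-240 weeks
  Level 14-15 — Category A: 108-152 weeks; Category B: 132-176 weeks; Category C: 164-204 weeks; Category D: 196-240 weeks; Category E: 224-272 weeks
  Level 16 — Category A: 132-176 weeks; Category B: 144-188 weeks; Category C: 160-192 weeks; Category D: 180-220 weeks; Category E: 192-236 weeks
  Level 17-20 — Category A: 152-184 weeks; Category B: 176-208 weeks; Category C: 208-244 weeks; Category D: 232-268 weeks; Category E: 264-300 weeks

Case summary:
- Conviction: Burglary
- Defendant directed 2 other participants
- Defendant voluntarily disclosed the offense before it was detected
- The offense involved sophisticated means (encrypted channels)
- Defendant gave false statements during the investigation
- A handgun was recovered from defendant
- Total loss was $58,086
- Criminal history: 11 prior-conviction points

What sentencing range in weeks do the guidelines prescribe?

Base offense level for burglary: 10.
A1 applies: 10 − 1 = 9.
A2 applies: 9 + 1 = 10.
A3 applies (level before this adjustment is 10 < 13, so +1): 10 + 1 = 11.
A4 applies: 11 + 3 = 14.
A5 applies: 14 + 3 = 17.
A6 applies (level before this adjustment is 17 ≥ 12, so +5): 17 + 5 = 22.
Level 22 exceeds the maximum of 20; capped at 20.
Final offense level: 20.
Criminal history: 11 prior points → Category D (9-16).
Level 20 falls in the 17-20 band.
Grid: Level 17-20 × Category D = 232-268 weeks.

232-268 weeks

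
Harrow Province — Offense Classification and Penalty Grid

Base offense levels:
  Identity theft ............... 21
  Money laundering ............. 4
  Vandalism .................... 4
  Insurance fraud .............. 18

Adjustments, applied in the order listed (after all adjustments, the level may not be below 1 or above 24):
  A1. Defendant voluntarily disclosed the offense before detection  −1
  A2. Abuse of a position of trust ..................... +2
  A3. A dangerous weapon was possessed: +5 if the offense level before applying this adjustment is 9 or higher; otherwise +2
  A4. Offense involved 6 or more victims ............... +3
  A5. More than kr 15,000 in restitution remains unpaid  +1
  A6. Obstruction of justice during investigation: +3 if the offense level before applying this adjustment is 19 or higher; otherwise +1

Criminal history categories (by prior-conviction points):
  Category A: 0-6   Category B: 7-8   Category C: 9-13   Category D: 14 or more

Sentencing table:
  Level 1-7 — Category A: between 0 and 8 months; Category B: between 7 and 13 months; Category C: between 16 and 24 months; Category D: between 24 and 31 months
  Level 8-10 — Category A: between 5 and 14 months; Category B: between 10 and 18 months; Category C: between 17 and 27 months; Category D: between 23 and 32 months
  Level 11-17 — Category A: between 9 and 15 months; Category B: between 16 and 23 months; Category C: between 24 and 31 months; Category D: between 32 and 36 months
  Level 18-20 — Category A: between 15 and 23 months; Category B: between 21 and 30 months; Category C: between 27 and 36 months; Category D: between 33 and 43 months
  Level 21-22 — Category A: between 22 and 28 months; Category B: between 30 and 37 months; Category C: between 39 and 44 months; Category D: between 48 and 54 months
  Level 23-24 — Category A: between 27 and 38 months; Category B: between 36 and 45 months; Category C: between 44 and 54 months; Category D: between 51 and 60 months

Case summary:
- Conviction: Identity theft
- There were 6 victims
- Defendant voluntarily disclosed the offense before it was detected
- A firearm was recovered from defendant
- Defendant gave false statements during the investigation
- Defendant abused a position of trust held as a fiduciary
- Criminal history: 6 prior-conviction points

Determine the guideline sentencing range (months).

27-38 months

Base offense level for identity theft: 21.
A1 applies: 21 − 1 = 20.
A2 applies: 20 + 2 = 22.
A3 applies (level before this adjustment is 22 ≥ 9, so +5): 22 + 5 = 27.
A4 applies: 27 + 3 = 30.
A5 does not apply.
A6 applies (level before this adjustment is 30 ≥ 19, so +3): 30 + 3 = 33.
Level 33 exceeds the maximum of 24; capped at 24.
Final offense level: 24.
Criminal history: 6 prior points → Category A (0-6).
Level 24 falls in the 23-24 band.
Grid: Level 23-24 × Category A = 27-38 months.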